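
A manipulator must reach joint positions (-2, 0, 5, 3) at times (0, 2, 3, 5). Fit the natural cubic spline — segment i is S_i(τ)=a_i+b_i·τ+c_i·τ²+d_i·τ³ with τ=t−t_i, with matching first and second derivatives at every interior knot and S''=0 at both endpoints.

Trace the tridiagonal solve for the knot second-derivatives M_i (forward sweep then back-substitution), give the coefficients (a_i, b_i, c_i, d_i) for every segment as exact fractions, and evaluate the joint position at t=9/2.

  seg 0: a=-2 b=-5/7 c=0 d=3/7
  seg 1: a=0 b=31/7 c=18/7 d=-2
  seg 2: a=5 b=25/7 c=-24/7 d=4/7
S(9/2) = 32/7

Δ: Δ0=1, Δ1=5, Δ2=-1
row 1: diag=6, rhs=24; c'=1/6, d'=4
row 2: denom=6−1·1/6=35/6; d'=(-36−1·4)/(35/6)=-48/7
back: M2=-48/7
back: M1=4−1/6·-48/7=36/7
M: M0=0, M1=36/7, M2=-48/7, M3=0
seg 0: a=-2, c=M0/2=0, d=(M1−M0)/(6·2)=3/7, b=Δ0−h0·(2M0+M1)/6=-5/7
seg 1: a=0, c=M1/2=18/7, d=(M2−M1)/(6·1)=-2, b=Δ1−h1·(2M1+M2)/6=31/7
seg 2: a=5, c=M2/2=-24/7, d=(M3−M2)/(6·2)=4/7, b=Δ2−h2·(2M2+M3)/6=25/7
t_q=9/2 → seg 2, τ=3/2; S=5+25/7·τ+-24/7·τ²+4/7·τ³=32/7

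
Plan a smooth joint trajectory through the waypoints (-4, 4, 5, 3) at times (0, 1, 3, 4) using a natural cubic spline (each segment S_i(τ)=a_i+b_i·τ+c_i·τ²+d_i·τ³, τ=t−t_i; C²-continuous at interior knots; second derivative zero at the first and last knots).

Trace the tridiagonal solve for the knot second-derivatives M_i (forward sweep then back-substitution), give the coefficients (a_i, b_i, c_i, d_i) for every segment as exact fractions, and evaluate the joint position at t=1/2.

  seg 0: a=-4 b=37/4 c=0 d=-5/4
  seg 1: a=4 b=11/2 c=-15/4 d=5/8
  seg 2: a=5 b=-2 c=0 d=0
S(1/2) = 15/32

Δ: Δ0=8, Δ1=1/2, Δ2=-2
row 1: diag=6, rhs=-45; c'=1/3, d'=-15/2
row 2: denom=6−2·1/3=16/3; d'=(-15−2·-15/2)/(16/3)=0
back: M2=0
back: M1=-15/2−1/3·0=-15/2
M: M0=0, M1=-15/2, M2=0, M3=0
seg 0: a=-4, c=M0/2=0, d=(M1−M0)/(6·1)=-5/4, b=Δ0−h0·(2M0+M1)/6=37/4
seg 1: a=4, c=M1/2=-15/4, d=(M2−M1)/(6·2)=5/8, b=Δ1−h1·(2M1+M2)/6=11/2
seg 2: a=5, c=M2/2=0, d=(M3−M2)/(6·1)=0, b=Δ2−h2·(2M2+M3)/6=-2
t_q=1/2 → seg 0, τ=1/2; S=-4+37/4·τ+0·τ²+-5/4·τ³=15/32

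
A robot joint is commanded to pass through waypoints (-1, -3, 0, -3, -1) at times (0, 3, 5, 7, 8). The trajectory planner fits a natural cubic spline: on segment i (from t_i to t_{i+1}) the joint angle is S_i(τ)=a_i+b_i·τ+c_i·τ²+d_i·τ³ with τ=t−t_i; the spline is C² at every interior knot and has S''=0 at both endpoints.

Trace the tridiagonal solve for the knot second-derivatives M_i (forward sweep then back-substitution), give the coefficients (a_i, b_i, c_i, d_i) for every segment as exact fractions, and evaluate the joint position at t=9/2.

Δ: Δ0=-2/3, Δ1=3/2, Δ2=-3/2, Δ3=2
row 1: diag=10, rhs=13; c'=1/5, d'=13/10
row 2: denom=8−2·1/5=38/5; d'=(-18−2·13/10)/(38/5)=-103/38
row 3: denom=6−2·5/19=104/19; d'=(21−2·-103/38)/(104/19)=251/52
back: M3=251/52
back: M2=-103/38−5/19·251/52=-207/52
back: M1=13/10−1/5·-207/52=109/52
M: M0=0, M1=109/52, M2=-207/52, M3=251/52, M4=0
seg 0: a=-1, c=M0/2=0, d=(M1−M0)/(6·3)=109/936, b=Δ0−h0·(2M0+M1)/6=-535/312
seg 1: a=-3, c=M1/2=109/104, d=(M2−M1)/(6·2)=-79/156, b=Δ1−h1·(2M1+M2)/6=223/156
seg 2: a=0, c=M2/2=-207/104, d=(M3−M2)/(6·2)=229/312, b=Δ2−h2·(2M2+M3)/6=-71/156
seg 3: a=-3, c=M3/2=251/104, d=(M4−M3)/(6·1)=-251/312, b=Δ3−h3·(2M3+M4)/6=61/156
t_q=9/2 → seg 1, τ=3/2; S=-3+223/156·τ+109/104·τ²+-79/156·τ³=-43/208

  seg 0: a=-1 b=-535/312 c=0 d=109/936
  seg 1: a=-3 b=223/156 c=109/104 d=-79/156
  seg 2: a=0 b=-71/156 c=-207/104 d=229/312
  seg 3: a=-3 b=61/156 c=251/104 d=-251/312
S(9/2) = -43/208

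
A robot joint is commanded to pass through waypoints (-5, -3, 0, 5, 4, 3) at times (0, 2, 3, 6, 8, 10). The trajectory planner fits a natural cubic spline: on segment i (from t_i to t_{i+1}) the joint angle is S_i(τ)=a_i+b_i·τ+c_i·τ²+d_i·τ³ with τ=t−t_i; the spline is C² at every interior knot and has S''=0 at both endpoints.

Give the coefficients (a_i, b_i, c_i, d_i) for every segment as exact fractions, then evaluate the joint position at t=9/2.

  seg 0: a=-5 b=673/2355 c=0 d=841/4710
  seg 1: a=-3 b=5719/2355 c=841/785 d=-1177/2355
  seg 2: a=0 b=7234/2355 c=-336/785 d=-19/1413
  seg 3: a=5 b=331/2355 c=-431/785 d=431/3768
  seg 4: a=4 b=-3217/4710 c=431/3140 d=-431/18840
S(9/2) = 22603/6280

Δ: Δ0=1, Δ1=3, Δ2=5/3, Δ3=-1/2, Δ4=-1/2
row 1: diag=6, rhs=12; c'=1/6, d'=2
row 2: denom=8−1·1/6=47/6; d'=(-8−1·2)/(47/6)=-60/47
row 3: denom=10−3·18/47=416/47; d'=(-13−3·-60/47)/(416/47)=-431/416
row 4: denom=8−2·47/208=785/104; d'=(0−2·-431/416)/(785/104)=431/1570
back: M4=431/1570
back: M3=-431/416−47/208·431/1570=-862/785
back: M2=-60/47−18/47·-862/785=-672/785
back: M1=2−1/6·-672/785=1682/785
M: M0=0, M1=1682/785, M2=-672/785, M3=-862/785, M4=431/1570, M5=0
seg 0: a=-5, c=M0/2=0, d=(M1−M0)/(6·2)=841/4710, b=Δ0−h0·(2M0+M1)/6=673/2355
seg 1: a=-3, c=M1/2=841/785, d=(M2−M1)/(6·1)=-1177/2355, b=Δ1−h1·(2M1+M2)/6=5719/2355
seg 2: a=0, c=M2/2=-336/785, d=(M3−M2)/(6·3)=-19/1413, b=Δ2−h2·(2M2+M3)/6=7234/2355
seg 3: a=5, c=M3/2=-431/785, d=(M4−M3)/(6·2)=431/3768, b=Δ3−h3·(2M3+M4)/6=331/2355
seg 4: a=4, c=M4/2=431/3140, d=(M5−M4)/(6·2)=-431/18840, b=Δ4−h4·(2M4+M5)/6=-3217/4710
t_q=9/2 → seg 2, τ=3/2; S=0+7234/2355·τ+-336/785·τ²+-19/1413·τ³=22603/6280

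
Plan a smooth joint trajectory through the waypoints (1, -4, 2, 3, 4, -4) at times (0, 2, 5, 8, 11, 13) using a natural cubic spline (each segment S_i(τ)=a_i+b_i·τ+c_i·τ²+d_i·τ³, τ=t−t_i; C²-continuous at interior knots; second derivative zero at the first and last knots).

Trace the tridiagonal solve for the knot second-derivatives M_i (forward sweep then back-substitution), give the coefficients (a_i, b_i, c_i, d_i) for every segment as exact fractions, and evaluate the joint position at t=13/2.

  seg 0: a=1 b=-27383/7614 c=0 d=2087/7614
  seg 1: a=-4 b=-2339/7614 c=2087/1269 d=-19999/68526
  seg 2: a=2 b=6398/3807 c=-7477/7614 d=259/1458
  seg 3: a=3 b=4453/7614 c=2348/3807 d=-16003/68526
  seg 4: a=4 b=-7690/3807 c=-3769/2538 d=3769/15228
S(13/2) = 2189/752

Δ: Δ0=-5/2, Δ1=2, Δ2=1/3, Δ3=1/3, Δ4=-4
row 1: diag=10, rhs=27; c'=3/10, d'=27/10
row 2: denom=12−3·3/10=111/10; d'=(-10−3·27/10)/(111/10)=-181/111
row 3: denom=12−3·10/37=414/37; d'=(0−3·-181/111)/(414/37)=181/414
row 4: denom=10−3·37/138=423/46; d'=(-26−3·181/414)/(423/46)=-3769/1269
back: M4=-3769/1269
back: M3=181/414−37/138·-3769/1269=4696/3807
back: M2=-181/111−10/37·4696/3807=-7477/3807
back: M1=27/10−3/10·-7477/3807=4174/1269
M: M0=0, M1=4174/1269, M2=-7477/3807, M3=4696/3807, M4=-3769/1269, M5=0
seg 0: a=1, c=M0/2=0, d=(M1−M0)/(6·2)=2087/7614, b=Δ0−h0·(2M0+M1)/6=-27383/7614
seg 1: a=-4, c=M1/2=2087/1269, d=(M2−M1)/(6·3)=-19999/68526, b=Δ1−h1·(2M1+M2)/6=-2339/7614
seg 2: a=2, c=M2/2=-7477/7614, d=(M3−M2)/(6·3)=259/1458, b=Δ2−h2·(2M2+M3)/6=6398/3807
seg 3: a=3, c=M3/2=2348/3807, d=(M4−M3)/(6·3)=-16003/68526, b=Δ3−h3·(2M3+M4)/6=4453/7614
seg 4: a=4, c=M4/2=-3769/2538, d=(M5−M4)/(6·2)=3769/15228, b=Δ4−h4·(2M4+M5)/6=-7690/3807
t_q=13/2 → seg 2, τ=3/2; S=2+6398/3807·τ+-7477/7614·τ²+259/1458·τ³=2189/752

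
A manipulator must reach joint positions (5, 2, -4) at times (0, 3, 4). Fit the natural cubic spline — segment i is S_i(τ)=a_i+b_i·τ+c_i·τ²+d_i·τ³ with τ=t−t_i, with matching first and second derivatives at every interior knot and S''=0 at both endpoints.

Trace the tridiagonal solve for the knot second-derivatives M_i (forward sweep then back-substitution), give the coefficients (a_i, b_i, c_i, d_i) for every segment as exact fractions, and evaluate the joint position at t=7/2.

  seg 0: a=5 b=7/8 c=0 d=-5/24
  seg 1: a=2 b=-19/4 c=-15/8 d=5/8
S(7/2) = -49/64

Δ: Δ0=-1, Δ1=-6
row 1: diag=8, rhs=-30; c'=1/8, d'=-15/4
back: M1=-15/4
M: M0=0, M1=-15/4, M2=0
seg 0: a=5, c=M0/2=0, d=(M1−M0)/(6·3)=-5/24, b=Δ0−h0·(2M0+M1)/6=7/8
seg 1: a=2, c=M1/2=-15/8, d=(M2−M1)/(6·1)=5/8, b=Δ1−h1·(2M1+M2)/6=-19/4
t_q=7/2 → seg 1, τ=1/2; S=2+-19/4·τ+-15/8·τ²+5/8·τ³=-49/64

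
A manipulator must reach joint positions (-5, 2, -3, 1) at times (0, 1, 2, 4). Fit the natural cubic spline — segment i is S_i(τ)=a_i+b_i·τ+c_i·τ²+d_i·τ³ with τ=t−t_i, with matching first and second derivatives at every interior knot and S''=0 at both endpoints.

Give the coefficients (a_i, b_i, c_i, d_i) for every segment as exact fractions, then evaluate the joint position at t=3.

Δ: Δ0=7, Δ1=-5, Δ2=2
row 1: diag=4, rhs=-72; c'=1/4, d'=-18
row 2: denom=6−1·1/4=23/4; d'=(42−1·-18)/(23/4)=240/23
back: M2=240/23
back: M1=-18−1/4·240/23=-474/23
M: M0=0, M1=-474/23, M2=240/23, M3=0
seg 0: a=-5, c=M0/2=0, d=(M1−M0)/(6·1)=-79/23, b=Δ0−h0·(2M0+M1)/6=240/23
seg 1: a=2, c=M1/2=-237/23, d=(M2−M1)/(6·1)=119/23, b=Δ1−h1·(2M1+M2)/6=3/23
seg 2: a=-3, c=M2/2=120/23, d=(M3−M2)/(6·2)=-20/23, b=Δ2−h2·(2M2+M3)/6=-114/23
t_q=3 → seg 2, τ=1; S=-3+-114/23·τ+120/23·τ²+-20/23·τ³=-83/23

  seg 0: a=-5 b=240/23 c=0 d=-79/23
  seg 1: a=2 b=3/23 c=-237/23 d=119/23
  seg 2: a=-3 b=-114/23 c=120/23 d=-20/23
S(3) = -83/23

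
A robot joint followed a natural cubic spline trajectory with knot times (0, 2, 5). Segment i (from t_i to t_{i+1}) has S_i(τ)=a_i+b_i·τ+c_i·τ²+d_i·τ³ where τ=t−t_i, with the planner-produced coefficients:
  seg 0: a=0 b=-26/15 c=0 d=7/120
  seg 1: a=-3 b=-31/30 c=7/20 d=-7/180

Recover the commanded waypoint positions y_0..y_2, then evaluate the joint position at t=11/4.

y_0=0 y_1=-3 y_2=-4
S(11/4) = -4601/1280

y_0 = S_0(0) = a_0 = 0
y_1 = S_1(0) = a_1 = -3
y_2 = S_1(3) = -4
t_q=11/4 is in segment 1 (τ=3/4); S_1(τ)=-4601/1280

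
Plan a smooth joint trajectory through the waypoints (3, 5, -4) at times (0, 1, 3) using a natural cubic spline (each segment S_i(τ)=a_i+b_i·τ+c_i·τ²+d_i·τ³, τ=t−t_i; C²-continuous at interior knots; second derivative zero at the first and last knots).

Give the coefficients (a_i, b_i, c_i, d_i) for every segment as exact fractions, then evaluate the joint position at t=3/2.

Δ: Δ0=2, Δ1=-9/2
row 1: diag=6, rhs=-39; c'=1/3, d'=-13/2
back: M1=-13/2
M: M0=0, M1=-13/2, M2=0
seg 0: a=3, c=M0/2=0, d=(M1−M0)/(6·1)=-13/12, b=Δ0−h0·(2M0+M1)/6=37/12
seg 1: a=5, c=M1/2=-13/4, d=(M2−M1)/(6·2)=13/24, b=Δ1−h1·(2M1+M2)/6=-1/6
t_q=3/2 → seg 1, τ=1/2; S=5+-1/6·τ+-13/4·τ²+13/24·τ³=267/64

  seg 0: a=3 b=37/12 c=0 d=-13/12
  seg 1: a=5 b=-1/6 c=-13/4 d=13/24
S(3/2) = 267/64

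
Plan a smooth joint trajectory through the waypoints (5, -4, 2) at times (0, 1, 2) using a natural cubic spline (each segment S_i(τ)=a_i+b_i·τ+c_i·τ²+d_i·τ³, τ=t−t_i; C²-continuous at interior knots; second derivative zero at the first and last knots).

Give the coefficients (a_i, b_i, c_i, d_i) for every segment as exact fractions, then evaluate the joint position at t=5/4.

  seg 0: a=5 b=-51/4 c=0 d=15/4
  seg 1: a=-4 b=-3/2 c=45/4 d=-15/4
S(5/4) = -955/256

Δ: Δ0=-9, Δ1=6
row 1: diag=4, rhs=90; c'=1/4, d'=45/2
back: M1=45/2
M: M0=0, M1=45/2, M2=0
seg 0: a=5, c=M0/2=0, d=(M1−M0)/(6·1)=15/4, b=Δ0−h0·(2M0+M1)/6=-51/4
seg 1: a=-4, c=M1/2=45/4, d=(M2−M1)/(6·1)=-15/4, b=Δ1−h1·(2M1+M2)/6=-3/2
t_q=5/4 → seg 1, τ=1/4; S=-4+-3/2·τ+45/4·τ²+-15/4·τ³=-955/256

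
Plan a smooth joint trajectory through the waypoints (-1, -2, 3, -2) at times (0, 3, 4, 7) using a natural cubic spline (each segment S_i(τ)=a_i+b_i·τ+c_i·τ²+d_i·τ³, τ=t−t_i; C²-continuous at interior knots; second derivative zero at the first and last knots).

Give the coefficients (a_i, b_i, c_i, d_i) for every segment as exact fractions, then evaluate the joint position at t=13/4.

  seg 0: a=-1 b=-169/63 c=0 d=148/567
  seg 1: a=-2 b=275/63 c=148/63 d=-12/7
  seg 2: a=3 b=247/63 c=-176/63 d=176/567
S(13/4) = -265/336

Δ: Δ0=-1/3, Δ1=5, Δ2=-5/3
row 1: diag=8, rhs=32; c'=1/8, d'=4
row 2: denom=8−1·1/8=63/8; d'=(-40−1·4)/(63/8)=-352/63
back: M2=-352/63
back: M1=4−1/8·-352/63=296/63
M: M0=0, M1=296/63, M2=-352/63, M3=0
seg 0: a=-1, c=M0/2=0, d=(M1−M0)/(6·3)=148/567, b=Δ0−h0·(2M0+M1)/6=-169/63
seg 1: a=-2, c=M1/2=148/63, d=(M2−M1)/(6·1)=-12/7, b=Δ1−h1·(2M1+M2)/6=275/63
seg 2: a=3, c=M2/2=-176/63, d=(M3−M2)/(6·3)=176/567, b=Δ2−h2·(2M2+M3)/6=247/63
t_q=13/4 → seg 1, τ=1/4; S=-2+275/63·τ+148/63·τ²+-12/7·τ³=-265/336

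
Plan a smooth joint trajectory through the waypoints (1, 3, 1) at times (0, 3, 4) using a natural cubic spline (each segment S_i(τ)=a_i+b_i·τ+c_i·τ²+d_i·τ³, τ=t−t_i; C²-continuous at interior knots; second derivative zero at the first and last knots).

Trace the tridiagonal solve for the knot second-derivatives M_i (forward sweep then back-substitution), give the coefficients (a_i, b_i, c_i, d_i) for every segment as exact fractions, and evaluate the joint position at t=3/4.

  seg 0: a=1 b=5/3 c=0 d=-1/9
  seg 1: a=3 b=-4/3 c=-1 d=1/3
S(3/4) = 141/64

Δ: Δ0=2/3, Δ1=-2
row 1: diag=8, rhs=-16; c'=1/8, d'=-2
back: M1=-2
M: M0=0, M1=-2, M2=0
seg 0: a=1, c=M0/2=0, d=(M1−M0)/(6·3)=-1/9, b=Δ0−h0·(2M0+M1)/6=5/3
seg 1: a=3, c=M1/2=-1, d=(M2−M1)/(6·1)=1/3, b=Δ1−h1·(2M1+M2)/6=-4/3
t_q=3/4 → seg 0, τ=3/4; S=1+5/3·τ+0·τ²+-1/9·τ³=141/64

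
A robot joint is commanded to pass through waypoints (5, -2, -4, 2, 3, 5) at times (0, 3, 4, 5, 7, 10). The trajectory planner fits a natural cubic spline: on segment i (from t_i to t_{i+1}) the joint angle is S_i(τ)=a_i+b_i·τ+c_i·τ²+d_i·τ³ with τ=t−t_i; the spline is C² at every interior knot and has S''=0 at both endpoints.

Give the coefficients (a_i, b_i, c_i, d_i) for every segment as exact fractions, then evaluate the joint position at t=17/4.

  seg 0: a=5 b=-107/69 c=0 d=-2/23
  seg 1: a=-2 b=-269/69 c=-18/23 d=185/69
  seg 2: a=-4 b=178/69 c=167/23 d=-265/69
  seg 3: a=2 b=385/69 c=-98/23 d=475/552
  seg 4: a=3 b=-157/138 c=83/92 d=-83/828
S(17/4) = -4359/1472

Δ: Δ0=-7/3, Δ1=-2, Δ2=6, Δ3=1/2, Δ4=2/3
row 1: diag=8, rhs=2; c'=1/8, d'=1/4
row 2: denom=4−1·1/8=31/8; d'=(48−1·1/4)/(31/8)=382/31
row 3: denom=6−1·8/31=178/31; d'=(-33−1·382/31)/(178/31)=-1405/178
row 4: denom=10−2·31/89=828/89; d'=(1−2·-1405/178)/(828/89)=83/46
back: M4=83/46
back: M3=-1405/178−31/89·83/46=-196/23
back: M2=382/31−8/31·-196/23=334/23
back: M1=1/4−1/8·334/23=-36/23
M: M0=0, M1=-36/23, M2=334/23, M3=-196/23, M4=83/46, M5=0
seg 0: a=5, c=M0/2=0, d=(M1−M0)/(6·3)=-2/23, b=Δ0−h0·(2M0+M1)/6=-107/69
seg 1: a=-2, c=M1/2=-18/23, d=(M2−M1)/(6·1)=185/69, b=Δ1−h1·(2M1+M2)/6=-269/69
seg 2: a=-4, c=M2/2=167/23, d=(M3−M2)/(6·1)=-265/69, b=Δ2−h2·(2M2+M3)/6=178/69
seg 3: a=2, c=M3/2=-98/23, d=(M4−M3)/(6·2)=475/552, b=Δ3−h3·(2M3+M4)/6=385/69
seg 4: a=3, c=M4/2=83/92, d=(M5−M4)/(6·3)=-83/828, b=Δ4−h4·(2M4+M5)/6=-157/138
t_q=17/4 → seg 2, τ=1/4; S=-4+178/69·τ+167/23·τ²+-265/69·τ³=-4359/1472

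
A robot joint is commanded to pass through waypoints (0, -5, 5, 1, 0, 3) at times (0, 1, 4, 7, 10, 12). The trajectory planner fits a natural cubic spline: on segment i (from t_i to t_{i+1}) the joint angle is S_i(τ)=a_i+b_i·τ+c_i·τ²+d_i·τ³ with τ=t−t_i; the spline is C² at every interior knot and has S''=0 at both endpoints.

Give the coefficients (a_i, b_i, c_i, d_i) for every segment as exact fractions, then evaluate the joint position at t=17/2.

  seg 0: a=0 b=-37753/5958 c=0 d=7963/5958
  seg 1: a=-5 b=-6932/2979 c=7963/1986 d=-37943/53622
  seg 2: a=5 b=15641/5958 c=-7027/2979 d=18577/53622
  seg 3: a=1 b=-6476/2979 c=4523/5958 d=-2603/53622
  seg 4: a=0 b=6377/5958 c=320/993 d=-160/2979
S(17/2) = -3795/5296

Δ: Δ0=-5, Δ1=10/3, Δ2=-4/3, Δ3=-1/3, Δ4=3/2
row 1: diag=8, rhs=50; c'=3/8, d'=25/4
row 2: denom=12−3·3/8=87/8; d'=(-28−3·25/4)/(87/8)=-374/87
row 3: denom=12−3·8/29=324/29; d'=(6−3·-374/87)/(324/29)=137/81
row 4: denom=10−3·29/108=331/36; d'=(11−3·137/81)/(331/36)=640/993
back: M4=640/993
back: M3=137/81−29/108·640/993=4523/2979
back: M2=-374/87−8/29·4523/2979=-14054/2979
back: M1=25/4−3/8·-14054/2979=7963/993
M: M0=0, M1=7963/993, M2=-14054/2979, M3=4523/2979, M4=640/993, M5=0
seg 0: a=0, c=M0/2=0, d=(M1−M0)/(6·1)=7963/5958, b=Δ0−h0·(2M0+M1)/6=-37753/5958
seg 1: a=-5, c=M1/2=7963/1986, d=(M2−M1)/(6·3)=-37943/53622, b=Δ1−h1·(2M1+M2)/6=-6932/2979
seg 2: a=5, c=M2/2=-7027/2979, d=(M3−M2)/(6·3)=18577/53622, b=Δ2−h2·(2M2+M3)/6=15641/5958
seg 3: a=1, c=M3/2=4523/5958, d=(M4−M3)/(6·3)=-2603/53622, b=Δ3−h3·(2M3+M4)/6=-6476/2979
seg 4: a=0, c=M4/2=320/993, d=(M5−M4)/(6·2)=-160/2979, b=Δ4−h4·(2M4+M5)/6=6377/5958
t_q=17/2 → seg 3, τ=3/2; S=1+-6476/2979·τ+4523/5958·τ²+-2603/53622·τ³=-3795/5296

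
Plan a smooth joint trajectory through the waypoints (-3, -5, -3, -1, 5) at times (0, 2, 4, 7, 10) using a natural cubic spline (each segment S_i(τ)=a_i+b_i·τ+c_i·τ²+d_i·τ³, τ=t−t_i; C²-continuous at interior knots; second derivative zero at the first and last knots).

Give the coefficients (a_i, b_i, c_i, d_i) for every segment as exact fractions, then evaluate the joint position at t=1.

Δ: Δ0=-1, Δ1=1, Δ2=2/3, Δ3=2
row 1: diag=8, rhs=12; c'=1/4, d'=3/2
row 2: denom=10−2·1/4=19/2; d'=(-2−2·3/2)/(19/2)=-10/19
row 3: denom=12−3·6/19=210/19; d'=(8−3·-10/19)/(210/19)=13/15
back: M3=13/15
back: M2=-10/19−6/19·13/15=-4/5
back: M1=3/2−1/4·-4/5=17/10
M: M0=0, M1=17/10, M2=-4/5, M3=13/15, M4=0
seg 0: a=-3, c=M0/2=0, d=(M1−M0)/(6·2)=17/120, b=Δ0−h0·(2M0+M1)/6=-47/30
seg 1: a=-5, c=M1/2=17/20, d=(M2−M1)/(6·2)=-5/24, b=Δ1−h1·(2M1+M2)/6=2/15
seg 2: a=-3, c=M2/2=-2/5, d=(M3−M2)/(6·3)=5/54, b=Δ2−h2·(2M2+M3)/6=31/30
seg 3: a=-1, c=M3/2=13/30, d=(M4−M3)/(6·3)=-13/270, b=Δ3−h3·(2M3+M4)/6=17/15
t_q=1 → seg 0, τ=1; S=-3+-47/30·τ+0·τ²+17/120·τ³=-177/40

  seg 0: a=-3 b=-47/30 c=0 d=17/120
  seg 1: a=-5 b=2/15 c=17/20 d=-5/24
  seg 2: a=-3 b=31/30 c=-2/5 d=5/54
  seg 3: a=-1 b=17/15 c=13/30 d=-13/270
S(1) = -177/40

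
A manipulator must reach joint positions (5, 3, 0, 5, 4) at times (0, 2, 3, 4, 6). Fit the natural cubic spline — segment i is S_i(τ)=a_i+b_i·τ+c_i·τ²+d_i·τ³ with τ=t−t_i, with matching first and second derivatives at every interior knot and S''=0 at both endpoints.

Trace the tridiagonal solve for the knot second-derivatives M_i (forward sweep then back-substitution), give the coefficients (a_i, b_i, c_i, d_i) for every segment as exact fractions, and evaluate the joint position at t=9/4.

Δ: Δ0=-1, Δ1=-3, Δ2=5, Δ3=-1/2
row 1: diag=6, rhs=-12; c'=1/6, d'=-2
row 2: denom=4−1·1/6=23/6; d'=(48−1·-2)/(23/6)=300/23
row 3: denom=6−1·6/23=132/23; d'=(-33−1·300/23)/(132/23)=-353/44
back: M3=-353/44
back: M2=300/23−6/23·-353/44=333/22
back: M1=-2−1/6·333/22=-199/44
M: M0=0, M1=-199/44, M2=333/22, M3=-353/44, M4=0
seg 0: a=5, c=M0/2=0, d=(M1−M0)/(6·2)=-199/528, b=Δ0−h0·(2M0+M1)/6=67/132
seg 1: a=3, c=M1/2=-199/88, d=(M2−M1)/(6·1)=865/264, b=Δ1−h1·(2M1+M2)/6=-265/66
seg 2: a=0, c=M2/2=333/44, d=(M3−M2)/(6·1)=-1019/264, b=Δ2−h2·(2M2+M3)/6=31/24
seg 3: a=5, c=M3/2=-353/88, d=(M4−M3)/(6·2)=353/528, b=Δ3−h3·(2M3+M4)/6=160/33
t_q=9/4 → seg 1, τ=1/4; S=3+-265/66·τ+-199/88·τ²+865/264·τ³=10735/5632

  seg 0: a=5 b=67/132 c=0 d=-199/528
  seg 1: a=3 b=-265/66 c=-199/88 d=865/264
  seg 2: a=0 b=31/24 c=333/44 d=-1019/264
  seg 3: a=5 b=160/33 c=-353/88 d=353/528
S(9/4) = 10735/5632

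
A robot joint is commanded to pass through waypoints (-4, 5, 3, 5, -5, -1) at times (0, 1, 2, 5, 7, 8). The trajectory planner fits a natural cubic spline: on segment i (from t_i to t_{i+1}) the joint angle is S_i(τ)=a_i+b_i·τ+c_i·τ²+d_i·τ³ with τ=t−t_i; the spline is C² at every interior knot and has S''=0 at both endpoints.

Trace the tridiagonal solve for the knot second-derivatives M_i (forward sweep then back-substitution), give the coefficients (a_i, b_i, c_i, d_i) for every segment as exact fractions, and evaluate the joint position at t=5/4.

Δ: Δ0=9, Δ1=-2, Δ2=2/3, Δ3=-5, Δ4=4
row 1: diag=4, rhs=-66; c'=1/4, d'=-33/2
row 2: denom=8−1·1/4=31/4; d'=(16−1·-33/2)/(31/4)=130/31
row 3: denom=10−3·12/31=274/31; d'=(-34−3·130/31)/(274/31)=-722/137
row 4: denom=6−2·31/137=760/137; d'=(54−2·-722/137)/(760/137)=4421/380
back: M4=4421/380
back: M3=-722/137−31/137·4421/380=-3003/380
back: M2=130/31−12/31·-3003/380=689/95
back: M1=-33/2−1/4·689/95=-6959/380
M: M0=0, M1=-6959/380, M2=689/95, M3=-3003/380, M4=4421/380, M5=0
seg 0: a=-4, c=M0/2=0, d=(M1−M0)/(6·1)=-6959/2280, b=Δ0−h0·(2M0+M1)/6=27479/2280
seg 1: a=5, c=M1/2=-6959/760, d=(M2−M1)/(6·1)=1943/456, b=Δ1−h1·(2M1+M2)/6=3301/1140
seg 2: a=3, c=M2/2=689/190, d=(M3−M2)/(6·3)=-5759/6840, b=Δ2−h2·(2M2+M3)/6=-6007/2280
seg 3: a=5, c=M3/2=-3003/760, d=(M4−M3)/(6·2)=464/285, b=Δ3−h3·(2M3+M4)/6=-823/228
seg 4: a=-5, c=M4/2=4421/760, d=(M5−M4)/(6·1)=-4421/2280, b=Δ4−h4·(2M4+M5)/6=139/1140
t_q=5/4 → seg 1, τ=1/4; S=5+3301/1140·τ+-6959/760·τ²+1943/456·τ³=253813/48640

  seg 0: a=-4 b=27479/2280 c=0 d=-6959/2280
  seg 1: a=5 b=3301/1140 c=-6959/760 d=1943/456
  seg 2: a=3 b=-6007/2280 c=689/190 d=-5759/6840
  seg 3: a=5 b=-823/228 c=-3003/760 d=464/285
  seg 4: a=-5 b=139/1140 c=4421/760 d=-4421/2280
S(5/4) = 253813/48640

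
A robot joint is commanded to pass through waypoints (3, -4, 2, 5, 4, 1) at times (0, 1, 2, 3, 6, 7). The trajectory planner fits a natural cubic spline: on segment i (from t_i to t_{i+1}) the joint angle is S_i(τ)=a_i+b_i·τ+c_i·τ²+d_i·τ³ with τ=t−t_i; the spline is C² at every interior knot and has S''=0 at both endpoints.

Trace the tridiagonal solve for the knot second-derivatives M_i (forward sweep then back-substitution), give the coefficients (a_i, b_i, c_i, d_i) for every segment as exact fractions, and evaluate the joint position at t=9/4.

  seg 0: a=3 b=-25360/2379 c=0 d=8707/2379
  seg 1: a=-4 b=761/2379 c=8707/793 d=-12608/2379
  seg 2: a=2 b=15179/2379 c=-3901/793 d=3661/2379
  seg 3: a=5 b=212/183 c=-240/793 d=-463/7137
  seg 4: a=4 b=-5731/2379 c=-703/793 d=703/2379
S(9/4) = 168075/50752

Δ: Δ0=-7, Δ1=6, Δ2=3, Δ3=-1/3, Δ4=-3
row 1: diag=4, rhs=78; c'=1/4, d'=39/2
row 2: denom=4−1·1/4=15/4; d'=(-18−1·39/2)/(15/4)=-10
row 3: denom=8−1·4/15=116/15; d'=(-20−1·-10)/(116/15)=-75/58
row 4: denom=8−3·45/116=793/116; d'=(-16−3·-75/58)/(793/116)=-1406/793
back: M4=-1406/793
back: M3=-75/58−45/116·-1406/793=-480/793
back: M2=-10−4/15·-480/793=-7802/793
back: M1=39/2−1/4·-7802/793=17414/793
M: M0=0, M1=17414/793, M2=-7802/793, M3=-480/793, M4=-1406/793, M5=0
seg 0: a=3, c=M0/2=0, d=(M1−M0)/(6·1)=8707/2379, b=Δ0−h0·(2M0+M1)/6=-25360/2379
seg 1: a=-4, c=M1/2=8707/793, d=(M2−M1)/(6·1)=-12608/2379, b=Δ1−h1·(2M1+M2)/6=761/2379
seg 2: a=2, c=M2/2=-3901/793, d=(M3−M2)/(6·1)=3661/2379, b=Δ2−h2·(2M2+M3)/6=15179/2379
seg 3: a=5, c=M3/2=-240/793, d=(M4−M3)/(6·3)=-463/7137, b=Δ3−h3·(2M3+M4)/6=212/183
seg 4: a=4, c=M4/2=-703/793, d=(M5−M4)/(6·1)=703/2379, b=Δ4−h4·(2M4+M5)/6=-5731/2379
t_q=9/4 → seg 2, τ=1/4; S=2+15179/2379·τ+-3901/793·τ²+3661/2379·τ³=168075/50752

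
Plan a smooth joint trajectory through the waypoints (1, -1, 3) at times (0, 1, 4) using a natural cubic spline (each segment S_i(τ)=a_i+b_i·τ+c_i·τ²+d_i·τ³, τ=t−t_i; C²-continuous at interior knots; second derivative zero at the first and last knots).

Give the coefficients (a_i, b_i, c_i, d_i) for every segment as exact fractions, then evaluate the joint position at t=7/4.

Δ: Δ0=-2, Δ1=4/3
row 1: diag=8, rhs=20; c'=3/8, d'=5/2
back: M1=5/2
M: M0=0, M1=5/2, M2=0
seg 0: a=1, c=M0/2=0, d=(M1−M0)/(6·1)=5/12, b=Δ0−h0·(2M0+M1)/6=-29/12
seg 1: a=-1, c=M1/2=5/4, d=(M2−M1)/(6·3)=-5/36, b=Δ1−h1·(2M1+M2)/6=-7/6
t_q=7/4 → seg 1, τ=3/4; S=-1+-7/6·τ+5/4·τ²+-5/36·τ³=-315/256

  seg 0: a=1 b=-29/12 c=0 d=5/12
  seg 1: a=-1 b=-7/6 c=5/4 d=-5/36
S(7/4) = -315/256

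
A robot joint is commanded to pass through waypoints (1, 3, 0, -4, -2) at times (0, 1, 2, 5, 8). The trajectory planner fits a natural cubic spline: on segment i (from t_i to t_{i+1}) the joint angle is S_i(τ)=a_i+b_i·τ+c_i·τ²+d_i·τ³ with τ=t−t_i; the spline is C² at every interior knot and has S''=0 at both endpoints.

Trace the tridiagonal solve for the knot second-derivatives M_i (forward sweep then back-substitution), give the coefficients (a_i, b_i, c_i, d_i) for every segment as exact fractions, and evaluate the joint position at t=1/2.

Δ: Δ0=2, Δ1=-3, Δ2=-4/3, Δ3=2/3
row 1: diag=4, rhs=-30; c'=1/4, d'=-15/2
row 2: denom=8−1·1/4=31/4; d'=(10−1·-15/2)/(31/4)=70/31
row 3: denom=12−3·12/31=336/31; d'=(12−3·70/31)/(336/31)=27/56
back: M3=27/56
back: M2=70/31−12/31·27/56=29/14
back: M1=-15/2−1/4·29/14=-449/56
M: M0=0, M1=-449/56, M2=29/14, M3=27/56, M4=0
seg 0: a=1, c=M0/2=0, d=(M1−M0)/(6·1)=-449/336, b=Δ0−h0·(2M0+M1)/6=1121/336
seg 1: a=3, c=M1/2=-449/112, d=(M2−M1)/(6·1)=565/336, b=Δ1−h1·(2M1+M2)/6=-113/168
seg 2: a=0, c=M2/2=29/28, d=(M3−M2)/(6·3)=-89/1008, b=Δ2−h2·(2M2+M3)/6=-175/48
seg 3: a=-4, c=M3/2=27/112, d=(M4−M3)/(6·3)=-3/112, b=Δ3−h3·(2M3+M4)/6=31/168
t_q=1/2 → seg 0, τ=1/2; S=1+1121/336·τ+0·τ²+-449/336·τ³=2241/896

  seg 0: a=1 b=1121/336 c=0 d=-449/336
  seg 1: a=3 b=-113/168 c=-449/112 d=565/336
  seg 2: a=0 b=-175/48 c=29/28 d=-89/1008
  seg 3: a=-4 b=31/168 c=27/112 d=-3/112
S(1/2) = 2241/896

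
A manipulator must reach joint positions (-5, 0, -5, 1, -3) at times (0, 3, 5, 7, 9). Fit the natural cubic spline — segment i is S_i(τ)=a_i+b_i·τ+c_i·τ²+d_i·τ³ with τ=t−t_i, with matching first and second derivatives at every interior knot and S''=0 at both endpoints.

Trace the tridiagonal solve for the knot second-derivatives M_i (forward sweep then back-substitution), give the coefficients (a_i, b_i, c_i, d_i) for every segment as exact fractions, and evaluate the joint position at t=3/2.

Δ: Δ0=5/3, Δ1=-5/2, Δ2=3, Δ3=-2
row 1: diag=10, rhs=-25; c'=1/5, d'=-5/2
row 2: denom=8−2·1/5=38/5; d'=(33−2·-5/2)/(38/5)=5
row 3: denom=8−2·5/19=142/19; d'=(-30−2·5)/(142/19)=-380/71
back: M3=-380/71
back: M2=5−5/19·-380/71=455/71
back: M1=-5/2−1/5·455/71=-537/142
M: M0=0, M1=-537/142, M2=455/71, M3=-380/71, M4=0
seg 0: a=-5, c=M0/2=0, d=(M1−M0)/(6·3)=-179/852, b=Δ0−h0·(2M0+M1)/6=3031/852
seg 1: a=0, c=M1/2=-537/284, d=(M2−M1)/(6·2)=1447/1704, b=Δ1−h1·(2M1+M2)/6=-901/426
seg 2: a=-5, c=M2/2=455/142, d=(M3−M2)/(6·2)=-835/852, b=Δ2−h2·(2M2+M3)/6=109/213
seg 3: a=1, c=M3/2=-190/71, d=(M4−M3)/(6·2)=95/213, b=Δ3−h3·(2M3+M4)/6=334/213
t_q=3/2 → seg 0, τ=3/2; S=-5+3031/852·τ+0·τ²+-179/852·τ³=-847/2272

  seg 0: a=-5 b=3031/852 c=0 d=-179/852
  seg 1: a=0 b=-901/426 c=-537/284 d=1447/1704
  seg 2: a=-5 b=109/213 c=455/142 d=-835/852
  seg 3: a=1 b=334/213 c=-190/71 d=95/213
S(3/2) = -847/2272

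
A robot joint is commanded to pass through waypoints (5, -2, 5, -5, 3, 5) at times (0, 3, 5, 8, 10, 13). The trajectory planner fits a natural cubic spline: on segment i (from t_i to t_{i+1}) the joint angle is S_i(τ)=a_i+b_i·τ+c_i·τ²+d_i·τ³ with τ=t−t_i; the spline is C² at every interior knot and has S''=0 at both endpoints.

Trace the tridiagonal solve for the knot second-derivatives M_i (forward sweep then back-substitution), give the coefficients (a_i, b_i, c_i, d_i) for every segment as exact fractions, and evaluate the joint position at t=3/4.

Δ: Δ0=-7/3, Δ1=7/2, Δ2=-10/3, Δ3=4, Δ4=2/3
row 1: diag=10, rhs=35; c'=1/5, d'=7/2
row 2: denom=10−2·1/5=48/5; d'=(-41−2·7/2)/(48/5)=-5
row 3: denom=10−3·5/16=145/16; d'=(44−3·-5)/(145/16)=944/145
row 4: denom=10−2·32/145=1386/145; d'=(-20−2·944/145)/(1386/145)=-38/11
back: M4=-38/11
back: M3=944/145−32/145·-38/11=80/11
back: M2=-5−5/16·80/11=-80/11
back: M1=7/2−1/5·-80/11=109/22
M: M0=0, M1=109/22, M2=-80/11, M3=80/11, M4=-38/11, M5=0
seg 0: a=5, c=M0/2=0, d=(M1−M0)/(6·3)=109/396, b=Δ0−h0·(2M0+M1)/6=-635/132
seg 1: a=-2, c=M1/2=109/44, d=(M2−M1)/(6·2)=-269/264, b=Δ1−h1·(2M1+M2)/6=173/66
seg 2: a=5, c=M2/2=-40/11, d=(M3−M2)/(6·3)=80/99, b=Δ2−h2·(2M2+M3)/6=10/33
seg 3: a=-5, c=M3/2=40/11, d=(M4−M3)/(6·2)=-59/66, b=Δ3−h3·(2M3+M4)/6=10/33
seg 4: a=3, c=M4/2=-19/11, d=(M5−M4)/(6·3)=19/99, b=Δ4−h4·(2M4+M5)/6=136/33
t_q=3/4 → seg 0, τ=3/4; S=5+-635/132·τ+0·τ²+109/396·τ³=4247/2816

  seg 0: a=5 b=-635/132 c=0 d=109/396
  seg 1: a=-2 b=173/66 c=109/44 d=-269/264
  seg 2: a=5 b=10/33 c=-40/11 d=80/99
  seg 3: a=-5 b=10/33 c=40/11 d=-59/66
  seg 4: a=3 b=136/33 c=-19/11 d=19/99
S(3/4) = 4247/2816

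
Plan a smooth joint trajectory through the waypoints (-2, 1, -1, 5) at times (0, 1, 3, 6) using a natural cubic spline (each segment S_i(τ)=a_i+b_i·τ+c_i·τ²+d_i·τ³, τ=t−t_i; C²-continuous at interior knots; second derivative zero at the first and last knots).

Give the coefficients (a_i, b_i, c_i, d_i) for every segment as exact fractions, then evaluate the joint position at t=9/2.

  seg 0: a=-2 b=107/28 c=0 d=-23/28
  seg 1: a=1 b=19/14 c=-69/28 d=9/14
  seg 2: a=-1 b=-11/14 c=39/28 d=-13/84
S(9/2) = 97/224

Δ: Δ0=3, Δ1=-1, Δ2=2
row 1: diag=6, rhs=-24; c'=1/3, d'=-4
row 2: denom=10−2·1/3=28/3; d'=(18−2·-4)/(28/3)=39/14
back: M2=39/14
back: M1=-4−1/3·39/14=-69/14
M: M0=0, M1=-69/14, M2=39/14, M3=0
seg 0: a=-2, c=M0/2=0, d=(M1−M0)/(6·1)=-23/28, b=Δ0−h0·(2M0+M1)/6=107/28
seg 1: a=1, c=M1/2=-69/28, d=(M2−M1)/(6·2)=9/14, b=Δ1−h1·(2M1+M2)/6=19/14
seg 2: a=-1, c=M2/2=39/28, d=(M3−M2)/(6·3)=-13/84, b=Δ2−h2·(2M2+M3)/6=-11/14
t_q=9/2 → seg 2, τ=3/2; S=-1+-11/14·τ+39/28·τ²+-13/84·τ³=97/224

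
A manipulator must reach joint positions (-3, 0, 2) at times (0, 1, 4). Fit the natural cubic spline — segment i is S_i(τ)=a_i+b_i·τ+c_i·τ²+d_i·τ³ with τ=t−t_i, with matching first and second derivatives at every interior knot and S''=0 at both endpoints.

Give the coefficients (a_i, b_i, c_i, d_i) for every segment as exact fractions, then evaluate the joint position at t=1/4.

Δ: Δ0=3, Δ1=2/3
row 1: diag=8, rhs=-14; c'=3/8, d'=-7/4
back: M1=-7/4
M: M0=0, M1=-7/4, M2=0
seg 0: a=-3, c=M0/2=0, d=(M1−M0)/(6·1)=-7/24, b=Δ0−h0·(2M0+M1)/6=79/24
seg 1: a=0, c=M1/2=-7/8, d=(M2−M1)/(6·3)=7/72, b=Δ1−h1·(2M1+M2)/6=29/12
t_q=1/4 → seg 0, τ=1/4; S=-3+79/24·τ+0·τ²+-7/24·τ³=-1117/512

  seg 0: a=-3 b=79/24 c=0 d=-7/24
  seg 1: a=0 b=29/12 c=-7/8 d=7/72
S(1/4) = -1117/512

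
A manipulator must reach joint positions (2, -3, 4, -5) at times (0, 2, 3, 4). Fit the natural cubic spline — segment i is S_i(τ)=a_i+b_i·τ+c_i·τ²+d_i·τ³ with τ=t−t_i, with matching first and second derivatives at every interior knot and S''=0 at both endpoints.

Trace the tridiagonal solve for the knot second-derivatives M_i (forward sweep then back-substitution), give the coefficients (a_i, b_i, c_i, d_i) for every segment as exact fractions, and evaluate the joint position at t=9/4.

Δ: Δ0=-5/2, Δ1=7, Δ2=-9
row 1: diag=6, rhs=57; c'=1/6, d'=19/2
row 2: denom=4−1·1/6=23/6; d'=(-96−1·19/2)/(23/6)=-633/23
back: M2=-633/23
back: M1=19/2−1/6·-633/23=324/23
M: M0=0, M1=324/23, M2=-633/23, M3=0
seg 0: a=2, c=M0/2=0, d=(M1−M0)/(6·2)=27/23, b=Δ0−h0·(2M0+M1)/6=-331/46
seg 1: a=-3, c=M1/2=162/23, d=(M2−M1)/(6·1)=-319/46, b=Δ1−h1·(2M1+M2)/6=317/46
seg 2: a=4, c=M2/2=-633/46, d=(M3−M2)/(6·1)=211/46, b=Δ2−h2·(2M2+M3)/6=4/23
t_q=9/4 → seg 1, τ=1/4; S=-3+317/46·τ+162/23·τ²+-319/46·τ³=-121/128

  seg 0: a=2 b=-331/46 c=0 d=27/23
  seg 1: a=-3 b=317/46 c=162/23 d=-319/46
  seg 2: a=4 b=4/23 c=-633/46 d=211/46
S(9/4) = -121/128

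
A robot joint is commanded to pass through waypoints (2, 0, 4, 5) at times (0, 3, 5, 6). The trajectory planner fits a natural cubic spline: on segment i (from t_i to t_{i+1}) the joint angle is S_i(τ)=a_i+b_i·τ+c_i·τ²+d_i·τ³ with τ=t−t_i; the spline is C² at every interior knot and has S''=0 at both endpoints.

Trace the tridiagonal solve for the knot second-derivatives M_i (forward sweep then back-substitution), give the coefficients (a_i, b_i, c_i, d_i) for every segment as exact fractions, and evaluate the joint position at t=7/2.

Δ: Δ0=-2/3, Δ1=2, Δ2=1
row 1: diag=10, rhs=16; c'=1/5, d'=8/5
row 2: denom=6−2·1/5=28/5; d'=(-6−2·8/5)/(28/5)=-23/14
back: M2=-23/14
back: M1=8/5−1/5·-23/14=27/14
M: M0=0, M1=27/14, M2=-23/14, M3=0
seg 0: a=2, c=M0/2=0, d=(M1−M0)/(6·3)=3/28, b=Δ0−h0·(2M0+M1)/6=-137/84
seg 1: a=0, c=M1/2=27/28, d=(M2−M1)/(6·2)=-25/84, b=Δ1−h1·(2M1+M2)/6=53/42
seg 2: a=4, c=M2/2=-23/28, d=(M3−M2)/(6·1)=23/84, b=Δ2−h2·(2M2+M3)/6=65/42
t_q=7/2 → seg 1, τ=1/2; S=0+53/42·τ+27/28·τ²+-25/84·τ³=187/224

  seg 0: a=2 b=-137/84 c=0 d=3/28
  seg 1: a=0 b=53/42 c=27/28 d=-25/84
  seg 2: a=4 b=65/42 c=-23/28 d=23/84
S(7/2) = 187/224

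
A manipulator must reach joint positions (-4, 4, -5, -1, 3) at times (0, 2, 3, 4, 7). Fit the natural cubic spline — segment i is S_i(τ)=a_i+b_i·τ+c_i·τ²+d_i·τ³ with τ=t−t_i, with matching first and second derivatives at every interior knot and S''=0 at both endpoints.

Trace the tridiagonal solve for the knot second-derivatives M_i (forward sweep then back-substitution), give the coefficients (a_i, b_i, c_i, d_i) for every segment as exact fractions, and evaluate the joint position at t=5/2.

  seg 0: a=-4 b=2597/267 c=0 d=-1529/1068
  seg 1: a=4 b=-1990/267 c=-1529/178 d=3761/534
  seg 2: a=-5 b=-1871/534 c=1116/89 d=-2689/534
  seg 3: a=-1 b=1727/267 c=-457/178 d=457/1602
S(5/2) = -1415/1424

Δ: Δ0=4, Δ1=-9, Δ2=4, Δ3=4/3
row 1: diag=6, rhs=-78; c'=1/6, d'=-13
row 2: denom=4−1·1/6=23/6; d'=(78−1·-13)/(23/6)=546/23
row 3: denom=8−1·6/23=178/23; d'=(-16−1·546/23)/(178/23)=-457/89
back: M3=-457/89
back: M2=546/23−6/23·-457/89=2232/89
back: M1=-13−1/6·2232/89=-1529/89
M: M0=0, M1=-1529/89, M2=2232/89, M3=-457/89, M4=0
seg 0: a=-4, c=M0/2=0, d=(M1−M0)/(6·2)=-1529/1068, b=Δ0−h0·(2M0+M1)/6=2597/267
seg 1: a=4, c=M1/2=-1529/178, d=(M2−M1)/(6·1)=3761/534, b=Δ1−h1·(2M1+M2)/6=-1990/267
seg 2: a=-5, c=M2/2=1116/89, d=(M3−M2)/(6·1)=-2689/534, b=Δ2−h2·(2M2+M3)/6=-1871/534
seg 3: a=-1, c=M3/2=-457/178, d=(M4−M3)/(6·3)=457/1602, b=Δ3−h3·(2M3+M4)/6=1727/267
t_q=5/2 → seg 1, τ=1/2; S=4+-1990/267·τ+-1529/178·τ²+3761/534·τ³=-1415/1424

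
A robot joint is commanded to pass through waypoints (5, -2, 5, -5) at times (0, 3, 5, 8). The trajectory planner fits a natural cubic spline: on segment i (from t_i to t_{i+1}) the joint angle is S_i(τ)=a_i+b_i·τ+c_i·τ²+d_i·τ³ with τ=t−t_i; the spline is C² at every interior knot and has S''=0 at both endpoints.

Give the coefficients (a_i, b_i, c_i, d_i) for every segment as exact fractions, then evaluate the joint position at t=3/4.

Δ: Δ0=-7/3, Δ1=7/2, Δ2=-10/3
row 1: diag=10, rhs=35; c'=1/5, d'=7/2
row 2: denom=10−2·1/5=48/5; d'=(-41−2·7/2)/(48/5)=-5
back: M2=-5
back: M1=7/2−1/5·-5=9/2
M: M0=0, M1=9/2, M2=-5, M3=0
seg 0: a=5, c=M0/2=0, d=(M1−M0)/(6·3)=1/4, b=Δ0−h0·(2M0+M1)/6=-55/12
seg 1: a=-2, c=M1/2=9/4, d=(M2−M1)/(6·2)=-19/24, b=Δ1−h1·(2M1+M2)/6=13/6
seg 2: a=5, c=M2/2=-5/2, d=(M3−M2)/(6·3)=5/18, b=Δ2−h2·(2M2+M3)/6=5/3
t_q=3/4 → seg 0, τ=3/4; S=5+-55/12·τ+0·τ²+1/4·τ³=427/256

  seg 0: a=5 b=-55/12 c=0 d=1/4
  seg 1: a=-2 b=13/6 c=9/4 d=-19/24
  seg 2: a=5 b=5/3 c=-5/2 d=5/18
S(3/4) = 427/256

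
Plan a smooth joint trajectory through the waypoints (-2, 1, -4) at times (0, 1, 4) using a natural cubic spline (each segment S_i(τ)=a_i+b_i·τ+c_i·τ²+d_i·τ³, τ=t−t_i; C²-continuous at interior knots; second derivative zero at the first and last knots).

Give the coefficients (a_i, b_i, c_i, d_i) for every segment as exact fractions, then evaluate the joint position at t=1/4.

Δ: Δ0=3, Δ1=-5/3
row 1: diag=8, rhs=-28; c'=3/8, d'=-7/2
back: M1=-7/2
M: M0=0, M1=-7/2, M2=0
seg 0: a=-2, c=M0/2=0, d=(M1−M0)/(6·1)=-7/12, b=Δ0−h0·(2M0+M1)/6=43/12
seg 1: a=1, c=M1/2=-7/4, d=(M2−M1)/(6·3)=7/36, b=Δ1−h1·(2M1+M2)/6=11/6
t_q=1/4 → seg 0, τ=1/4; S=-2+43/12·τ+0·τ²+-7/12·τ³=-285/256

  seg 0: a=-2 b=43/12 c=0 d=-7/12
  seg 1: a=1 b=11/6 c=-7/4 d=7/36
S(1/4) = -285/256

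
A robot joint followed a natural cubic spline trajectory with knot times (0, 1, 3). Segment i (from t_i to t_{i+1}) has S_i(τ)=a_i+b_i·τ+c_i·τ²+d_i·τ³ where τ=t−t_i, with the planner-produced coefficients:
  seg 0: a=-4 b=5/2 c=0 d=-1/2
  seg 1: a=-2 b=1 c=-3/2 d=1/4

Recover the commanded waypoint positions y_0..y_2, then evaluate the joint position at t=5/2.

y_0=-4 y_1=-2 y_2=-4
S(5/2) = -97/32

y_0 = S_0(0) = a_0 = -4
y_1 = S_1(0) = a_1 = -2
y_2 = S_1(2) = -4
t_q=5/2 is in segment 1 (τ=3/2); S_1(τ)=-97/32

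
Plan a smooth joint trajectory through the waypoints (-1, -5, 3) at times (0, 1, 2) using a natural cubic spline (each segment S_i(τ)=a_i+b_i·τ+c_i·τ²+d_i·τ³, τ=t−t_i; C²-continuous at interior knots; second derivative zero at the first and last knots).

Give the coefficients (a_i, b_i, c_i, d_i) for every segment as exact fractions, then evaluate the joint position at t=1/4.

  seg 0: a=-1 b=-7 c=0 d=3
  seg 1: a=-5 b=2 c=9 d=-3
S(1/4) = -173/64

Δ: Δ0=-4, Δ1=8
row 1: diag=4, rhs=72; c'=1/4, d'=18
back: M1=18
M: M0=0, M1=18, M2=0
seg 0: a=-1, c=M0/2=0, d=(M1−M0)/(6·1)=3, b=Δ0−h0·(2M0+M1)/6=-7
seg 1: a=-5, c=M1/2=9, d=(M2−M1)/(6·1)=-3, b=Δ1−h1·(2M1+M2)/6=2
t_q=1/4 → seg 0, τ=1/4; S=-1+-7·τ+0·τ²+3·τ³=-173/64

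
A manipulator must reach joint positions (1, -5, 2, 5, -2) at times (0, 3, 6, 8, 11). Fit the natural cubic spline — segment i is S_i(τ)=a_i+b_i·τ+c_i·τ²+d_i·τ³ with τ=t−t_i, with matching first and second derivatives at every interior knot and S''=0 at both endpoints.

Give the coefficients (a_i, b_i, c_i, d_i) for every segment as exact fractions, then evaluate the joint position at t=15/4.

Δ: Δ0=-2, Δ1=7/3, Δ2=3/2, Δ3=-7/3
row 1: diag=12, rhs=26; c'=1/4, d'=13/6
row 2: denom=10−3·1/4=37/4; d'=(-5−3·13/6)/(37/4)=-46/37
row 3: denom=10−2·8/37=354/37; d'=(-23−2·-46/37)/(354/37)=-253/118
back: M3=-253/118
back: M2=-46/37−8/37·-253/118=-46/59
back: M1=13/6−1/4·-46/59=418/177
M: M0=0, M1=418/177, M2=-46/59, M3=-253/118, M4=0
seg 0: a=1, c=M0/2=0, d=(M1−M0)/(6·3)=209/1593, b=Δ0−h0·(2M0+M1)/6=-563/177
seg 1: a=-5, c=M1/2=209/177, d=(M2−M1)/(6·3)=-278/1593, b=Δ1−h1·(2M1+M2)/6=64/177
seg 2: a=2, c=M2/2=-23/59, d=(M3−M2)/(6·2)=-161/1416, b=Δ2−h2·(2M2+M3)/6=484/177
seg 3: a=5, c=M3/2=-253/236, d=(M4−M3)/(6·3)=253/2124, b=Δ3−h3·(2M3+M4)/6=-67/354
t_q=15/4 → seg 1, τ=3/4; S=-5+64/177·τ+209/177·τ²+-278/1593·τ³=-7813/1888

  seg 0: a=1 b=-563/177 c=0 d=209/1593
  seg 1: a=-5 b=64/177 c=209/177 d=-278/1593
  seg 2: a=2 b=484/177 c=-23/59 d=-161/1416
  seg 3: a=5 b=-67/354 c=-253/236 d=253/2124
S(15/4) = -7813/1888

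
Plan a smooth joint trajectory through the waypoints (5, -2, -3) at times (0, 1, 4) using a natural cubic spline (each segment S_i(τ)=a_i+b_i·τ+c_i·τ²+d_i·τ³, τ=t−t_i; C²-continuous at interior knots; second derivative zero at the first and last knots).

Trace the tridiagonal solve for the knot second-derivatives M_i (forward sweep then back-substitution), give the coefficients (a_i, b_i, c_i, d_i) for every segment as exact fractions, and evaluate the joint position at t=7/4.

  seg 0: a=5 b=-47/6 c=0 d=5/6
  seg 1: a=-2 b=-16/3 c=5/2 d=-5/18
S(7/4) = -603/128

Δ: Δ0=-7, Δ1=-1/3
row 1: diag=8, rhs=40; c'=3/8, d'=5
back: M1=5
M: M0=0, M1=5, M2=0
seg 0: a=5, c=M0/2=0, d=(M1−M0)/(6·1)=5/6, b=Δ0−h0·(2M0+M1)/6=-47/6
seg 1: a=-2, c=M1/2=5/2, d=(M2−M1)/(6·3)=-5/18, b=Δ1−h1·(2M1+M2)/6=-16/3
t_q=7/4 → seg 1, τ=3/4; S=-2+-16/3·τ+5/2·τ²+-5/18·τ³=-603/128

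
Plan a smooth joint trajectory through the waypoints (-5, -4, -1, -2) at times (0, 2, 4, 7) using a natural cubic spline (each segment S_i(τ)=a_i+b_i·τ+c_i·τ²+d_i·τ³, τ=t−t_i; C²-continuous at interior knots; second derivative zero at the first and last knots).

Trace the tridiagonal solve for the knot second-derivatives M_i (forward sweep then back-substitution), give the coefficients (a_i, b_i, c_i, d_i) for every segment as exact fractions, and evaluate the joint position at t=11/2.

Δ: Δ0=1/2, Δ1=3/2, Δ2=-1/3
row 1: diag=8, rhs=6; c'=1/4, d'=3/4
row 2: denom=10−2·1/4=19/2; d'=(-11−2·3/4)/(19/2)=-25/19
back: M2=-25/19
back: M1=3/4−1/4·-25/19=41/38
M: M0=0, M1=41/38, M2=-25/19, M3=0
seg 0: a=-5, c=M0/2=0, d=(M1−M0)/(6·2)=41/456, b=Δ0−h0·(2M0+M1)/6=8/57
seg 1: a=-4, c=M1/2=41/76, d=(M2−M1)/(6·2)=-91/456, b=Δ1−h1·(2M1+M2)/6=139/114
seg 2: a=-1, c=M2/2=-25/38, d=(M3−M2)/(6·3)=25/342, b=Δ2−h2·(2M2+M3)/6=56/57
t_q=11/2 → seg 2, τ=3/2; S=-1+56/57·τ+-25/38·τ²+25/342·τ³=-231/304

  seg 0: a=-5 b=8/57 c=0 d=41/456
  seg 1: a=-4 b=139/114 c=41/76 d=-91/456
  seg 2: a=-1 b=56/57 c=-25/38 d=25/342
S(11/2) = -231/304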